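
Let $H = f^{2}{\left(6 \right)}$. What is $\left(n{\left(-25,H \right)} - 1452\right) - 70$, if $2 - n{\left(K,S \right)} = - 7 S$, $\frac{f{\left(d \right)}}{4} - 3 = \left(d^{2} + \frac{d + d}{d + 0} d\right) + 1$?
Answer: $301328$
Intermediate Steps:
$f{\left(d \right)} = 16 + 4 d^{2} + 8 d$ ($f{\left(d \right)} = 12 + 4 \left(\left(d^{2} + \frac{d + d}{d + 0} d\right) + 1\right) = 12 + 4 \left(\left(d^{2} + \frac{2 d}{d} d\right) + 1\right) = 12 + 4 \left(\left(d^{2} + 2 d\right) + 1\right) = 12 + 4 \left(1 + d^{2} + 2 d\right) = 12 + \left(4 + 4 d^{2} + 8 d\right) = 16 + 4 d^{2} + 8 d$)
$H = 43264$ ($H = \left(16 + 4 \cdot 6^{2} + 8 \cdot 6\right)^{2} = \left(16 + 4 \cdot 36 + 48\right)^{2} = \left(16 + 144 + 48\right)^{2} = 208^{2} = 43264$)
$n{\left(K,S \right)} = 2 + 7 S$ ($n{\left(K,S \right)} = 2 - - 7 S = 2 + 7 S$)
$\left(n{\left(-25,H \right)} - 1452\right) - 70 = \left(\left(2 + 7 \cdot 43264\right) - 1452\right) - 70 = \left(\left(2 + 302848\right) - 1452\right) - 70 = \left(302850 - 1452\right) - 70 = 301398 - 70 = 301328$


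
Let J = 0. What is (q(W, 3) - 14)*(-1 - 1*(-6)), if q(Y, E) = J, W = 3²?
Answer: -70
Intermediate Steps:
W = 9
q(Y, E) = 0
(q(W, 3) - 14)*(-1 - 1*(-6)) = (0 - 14)*(-1 - 1*(-6)) = -14*(-1 + 6) = -14*5 = -70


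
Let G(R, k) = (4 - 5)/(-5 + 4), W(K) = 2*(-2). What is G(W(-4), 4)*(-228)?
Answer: -228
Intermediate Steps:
W(K) = -4
G(R, k) = 1 (G(R, k) = -1/(-1) = -1*(-1) = 1)
G(W(-4), 4)*(-228) = 1*(-228) = -228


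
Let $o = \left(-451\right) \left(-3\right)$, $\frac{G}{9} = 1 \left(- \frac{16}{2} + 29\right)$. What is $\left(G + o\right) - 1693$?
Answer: $-151$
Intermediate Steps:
$G = 189$ ($G = 9 \cdot 1 \left(- \frac{16}{2} + 29\right) = 9 \cdot 1 \left(\left(-16\right) \frac{1}{2} + 29\right) = 9 \cdot 1 \left(-8 + 29\right) = 9 \cdot 1 \cdot 21 = 9 \cdot 21 = 189$)
$o = 1353$
$\left(G + o\right) - 1693 = \left(189 + 1353\right) - 1693 = 1542 - 1693 = -151$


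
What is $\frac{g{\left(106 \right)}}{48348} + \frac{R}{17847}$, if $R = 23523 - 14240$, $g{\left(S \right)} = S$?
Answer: $\frac{25039237}{47937042} \approx 0.52234$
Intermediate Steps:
$R = 9283$ ($R = 23523 - 14240 = 9283$)
$\frac{g{\left(106 \right)}}{48348} + \frac{R}{17847} = \frac{106}{48348} + \frac{9283}{17847} = 106 \cdot \frac{1}{48348} + 9283 \cdot \frac{1}{17847} = \frac{53}{24174} + \frac{9283}{17847} = \frac{25039237}{47937042}$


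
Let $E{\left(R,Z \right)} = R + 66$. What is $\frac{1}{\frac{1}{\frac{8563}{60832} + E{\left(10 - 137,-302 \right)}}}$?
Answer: $- \frac{3702189}{60832} \approx -60.859$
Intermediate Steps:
$E{\left(R,Z \right)} = 66 + R$
$\frac{1}{\frac{1}{\frac{8563}{60832} + E{\left(10 - 137,-302 \right)}}} = \frac{1}{\frac{1}{\frac{8563}{60832} + \left(66 + \left(10 - 137\right)\right)}} = \frac{1}{\frac{1}{8563 \cdot \frac{1}{60832} + \left(66 - 127\right)}} = \frac{1}{\frac{1}{\frac{8563}{60832} - 61}} = \frac{1}{\frac{1}{- \frac{3702189}{60832}}} = \frac{1}{- \frac{60832}{3702189}} = - \frac{3702189}{60832}$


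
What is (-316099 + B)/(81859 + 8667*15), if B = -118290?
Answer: -434389/211864 ≈ -2.0503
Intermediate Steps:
(-316099 + B)/(81859 + 8667*15) = (-316099 - 118290)/(81859 + 8667*15) = -434389/(81859 + 130005) = -434389/211864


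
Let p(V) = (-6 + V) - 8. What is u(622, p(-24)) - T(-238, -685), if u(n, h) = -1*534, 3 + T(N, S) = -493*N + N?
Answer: -117627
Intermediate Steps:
p(V) = -14 + V
T(N, S) = -3 - 492*N (T(N, S) = -3 + (-493*N + N) = -3 - 492*N)
u(n, h) = -534
u(622, p(-24)) - T(-238, -685) = -534 - (-3 - 492*(-238)) = -534 - (-3 + 117096) = -534 - 1*117093 = -534 - 117093 = -117627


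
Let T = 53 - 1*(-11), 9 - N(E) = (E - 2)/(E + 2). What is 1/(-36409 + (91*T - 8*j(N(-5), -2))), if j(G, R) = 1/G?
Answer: -5/152931 ≈ -3.2694e-5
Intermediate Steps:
N(E) = 9 - (-2 + E)/(2 + E) (N(E) = 9 - (E - 2)/(E + 2) = 9 - (-2 + E)/(2 + E))
T = 64 (T = 53 + 11 = 64)
1/(-36409 + (91*T - 8*j(N(-5), -2))) = 1/(-36409 + (91*64 - 8*(2 - 5)/(4*(5 + 2*(-5))))) = 1/(-36409 + (5824 - 8*(-3/(4*(5 - 10))))) = 1/(-36409 + (5824 - 8/(4*(-⅓)*(-5)))) = 1/(-36409 + (5824 - 8/20/3)) = 1/(-36409 + (5824 - 8*3/20)) = 1/(-36409 + (5824 - 6/5)) = 1/(-36409 + 29114/5) = 1/(-152931/5) = -5/152931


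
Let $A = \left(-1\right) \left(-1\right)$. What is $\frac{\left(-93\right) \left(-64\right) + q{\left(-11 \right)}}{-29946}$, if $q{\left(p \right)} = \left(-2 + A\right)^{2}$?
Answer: $- \frac{5953}{29946} \approx -0.19879$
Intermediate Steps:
$A = 1$
$q{\left(p \right)} = 1$ ($q{\left(p \right)} = \left(-2 + 1\right)^{2} = \left(-1\right)^{2} = 1$)
$\frac{\left(-93\right) \left(-64\right) + q{\left(-11 \right)}}{-29946} = \frac{\left(-93\right) \left(-64\right) + 1}{-29946} = \left(5952 + 1\right) \left(- \frac{1}{29946}\right) = 5953 \left(- \frac{1}{29946}\right) = - \frac{5953}{29946}$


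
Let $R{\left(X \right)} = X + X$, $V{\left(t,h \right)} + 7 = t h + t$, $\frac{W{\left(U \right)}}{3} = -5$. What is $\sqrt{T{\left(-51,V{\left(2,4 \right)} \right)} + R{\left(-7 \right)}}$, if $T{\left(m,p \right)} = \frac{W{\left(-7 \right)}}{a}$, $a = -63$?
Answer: $\frac{17 i \sqrt{21}}{21} \approx 3.7097 i$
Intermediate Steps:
$W{\left(U \right)} = -15$ ($W{\left(U \right)} = 3 \left(-5\right) = -15$)
$V{\left(t,h \right)} = -7 + t + h t$ ($V{\left(t,h \right)} = -7 + \left(t h + t\right) = -7 + \left(h t + t\right) = -7 + \left(t + h t\right) = -7 + t + h t$)
$T{\left(m,p \right)} = \frac{5}{21}$ ($T{\left(m,p \right)} = - \frac{15}{-63} = \left(-15\right) \left(- \frac{1}{63}\right) = \frac{5}{21}$)
$R{\left(X \right)} = 2 X$
$\sqrt{T{\left(-51,V{\left(2,4 \right)} \right)} + R{\left(-7 \right)}} = \sqrt{\frac{5}{21} + 2 \left(-7\right)} = \sqrt{\frac{5}{21} - 14} = \sqrt{- \frac{289}{21}} = \frac{17 i \sqrt{21}}{21}$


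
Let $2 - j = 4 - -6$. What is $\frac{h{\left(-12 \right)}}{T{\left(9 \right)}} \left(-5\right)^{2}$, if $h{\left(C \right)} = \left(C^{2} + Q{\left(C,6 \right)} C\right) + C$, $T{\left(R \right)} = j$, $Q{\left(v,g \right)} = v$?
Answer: $- \frac{1725}{2} \approx -862.5$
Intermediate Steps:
$j = -8$ ($j = 2 - \left(4 - -6\right) = 2 - \left(4 + 6\right) = 2 - 10 = -8$)
$T{\left(R \right)} = -8$
$h{\left(C \right)} = C + 2 C^{2}$ ($h{\left(C \right)} = \left(C^{2} + C C\right) + C = \left(C^{2} + C^{2}\right) + C = 2 C^{2} + C = C + 2 C^{2}$)
$\frac{h{\left(-12 \right)}}{T{\left(9 \right)}} \left(-5\right)^{2} = \frac{\left(-12\right) \left(1 + 2 \left(-12\right)\right)}{-8} \left(-5\right)^{2} = - 12 \left(1 - 24\right) \left(- \frac{1}{8}\right) 25 = \left(-12\right) \left(-23\right) \left(- \frac{1}{8}\right) 25 = 276 \left(- \frac{1}{8}\right) 25 = \left(- \frac{69}{2}\right) 25 = - \frac{1725}{2}$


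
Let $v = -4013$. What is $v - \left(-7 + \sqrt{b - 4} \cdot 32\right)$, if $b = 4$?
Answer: $-4006$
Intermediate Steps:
$v - \left(-7 + \sqrt{b - 4} \cdot 32\right) = -4013 - \left(-7 + \sqrt{4 - 4} \cdot 32\right) = -4013 - \left(-7 + \sqrt{0} \cdot 32\right) = -4013 - \left(-7 + 0 \cdot 32\right) = -4013 - \left(-7 + 0\right) = -4013 - -7 = -4013 + 7 = -4006$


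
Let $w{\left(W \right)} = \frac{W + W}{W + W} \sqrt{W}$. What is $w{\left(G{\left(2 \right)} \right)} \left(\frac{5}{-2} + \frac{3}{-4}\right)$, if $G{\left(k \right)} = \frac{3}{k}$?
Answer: $- \frac{13 \sqrt{6}}{8} \approx -3.9804$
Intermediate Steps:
$w{\left(W \right)} = \sqrt{W}$ ($w{\left(W \right)} = \frac{2 W}{2 W} \sqrt{W} = 2 W \frac{1}{2 W} \sqrt{W} = 1 \sqrt{W} = \sqrt{W}$)
$w{\left(G{\left(2 \right)} \right)} \left(\frac{5}{-2} + \frac{3}{-4}\right) = \sqrt{\frac{3}{2}} \left(\frac{5}{-2} + \frac{3}{-4}\right) = \sqrt{3 \cdot \frac{1}{2}} \left(5 \left(- \frac{1}{2}\right) + 3 \left(- \frac{1}{4}\right)\right) = \sqrt{\frac{3}{2}} \left(- \frac{5}{2} - \frac{3}{4}\right) = \frac{\sqrt{6}}{2} \left(- \frac{13}{4}\right) = - \frac{13 \sqrt{6}}{8}$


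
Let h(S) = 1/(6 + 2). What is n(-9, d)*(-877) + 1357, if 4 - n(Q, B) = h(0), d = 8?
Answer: -16331/8 ≈ -2041.4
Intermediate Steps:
h(S) = 1/8
n(Q, B) = 31/8 (n(Q, B) = 4 - 1*1/8 = 4 - 1/8 = 31/8)
n(-9, d)*(-877) + 1357 = (31/8)*(-877) + 1357 = -27187/8 + 1357 = -16331/8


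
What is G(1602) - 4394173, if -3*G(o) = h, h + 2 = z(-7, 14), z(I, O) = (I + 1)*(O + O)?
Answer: -13182349/3 ≈ -4.3941e+6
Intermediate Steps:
z(I, O) = 2*O*(1 + I) (z(I, O) = (1 + I)*(2*O) = 2*O*(1 + I))
h = -170 (h = -2 + 2*14*(1 - 7) = -2 + 2*14*(-6) = -2 - 168 = -170)
G(o) = 170/3 (G(o) = -⅓*(-170) = 170/3)
G(1602) - 4394173 = 170/3 - 4394173 = -13182349/3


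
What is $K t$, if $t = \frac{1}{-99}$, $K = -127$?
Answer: $\frac{127}{99} \approx 1.2828$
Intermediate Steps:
$t = - \frac{1}{99} \approx -0.010101$
$K t = \left(-127\right) \left(- \frac{1}{99}\right) = \frac{127}{99}$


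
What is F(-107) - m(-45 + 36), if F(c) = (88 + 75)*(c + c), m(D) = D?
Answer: -34873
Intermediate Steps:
F(c) = 326*c (F(c) = 163*(2*c) = 326*c)
F(-107) - m(-45 + 36) = 326*(-107) - (-45 + 36) = -34882 - 1*(-9) = -34882 + 9 = -34873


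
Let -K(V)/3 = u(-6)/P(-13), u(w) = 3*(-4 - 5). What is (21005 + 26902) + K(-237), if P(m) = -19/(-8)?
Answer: 910881/19 ≈ 47941.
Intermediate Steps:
u(w) = -27 (u(w) = 3*(-9) = -27)
P(m) = 19/8 (P(m) = -19*(-1/8) = 19/8)
K(V) = 648/19 (K(V) = -(-81)/19/8 = -(-81)*8/19 = -3*(-216/19) = 648/19)
(21005 + 26902) + K(-237) = (21005 + 26902) + 648/19 = 47907 + 648/19 = 910881/19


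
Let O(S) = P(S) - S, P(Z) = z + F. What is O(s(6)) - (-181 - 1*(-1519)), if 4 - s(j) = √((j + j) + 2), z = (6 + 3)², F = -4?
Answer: -1265 + √14 ≈ -1261.3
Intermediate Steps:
z = 81 (z = 9² = 81)
P(Z) = 77 (P(Z) = 81 - 4 = 77)
s(j) = 4 - √(2 + 2*j) (s(j) = 4 - √((j + j) + 2) = 4 - √(2*j + 2) = 4 - √(2 + 2*j))
O(S) = 77 - S
O(s(6)) - (-181 - 1*(-1519)) = (77 - (4 - √(2 + 2*6))) - (-181 - 1*(-1519)) = (77 - (4 - √(2 + 12))) - (-181 + 1519) = (77 - (4 - √14)) - 1*1338 = (77 + (-4 + √14)) - 1338 = (73 + √14) - 1338 = -1265 + √14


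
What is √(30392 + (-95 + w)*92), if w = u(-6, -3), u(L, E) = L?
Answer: 10*√211 ≈ 145.26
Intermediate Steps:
w = -6
√(30392 + (-95 + w)*92) = √(30392 + (-95 - 6)*92) = √(30392 - 101*92) = √(30392 - 9292) = √21100 = 10*√211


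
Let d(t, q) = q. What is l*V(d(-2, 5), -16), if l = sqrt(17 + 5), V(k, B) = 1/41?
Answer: sqrt(22)/41 ≈ 0.11440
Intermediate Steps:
V(k, B) = 1/41
l = sqrt(22) ≈ 4.6904
l*V(d(-2, 5), -16) = sqrt(22)*(1/41) = sqrt(22)/41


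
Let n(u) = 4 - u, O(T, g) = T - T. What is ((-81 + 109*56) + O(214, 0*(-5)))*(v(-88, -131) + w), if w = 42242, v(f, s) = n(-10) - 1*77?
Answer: 254044117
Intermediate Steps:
O(T, g) = 0
v(f, s) = -63 (v(f, s) = (4 - 1*(-10)) - 1*77 = (4 + 10) - 77 = 14 - 77 = -63)
((-81 + 109*56) + O(214, 0*(-5)))*(v(-88, -131) + w) = ((-81 + 109*56) + 0)*(-63 + 42242) = ((-81 + 6104) + 0)*42179 = (6023 + 0)*42179 = 6023*42179 = 254044117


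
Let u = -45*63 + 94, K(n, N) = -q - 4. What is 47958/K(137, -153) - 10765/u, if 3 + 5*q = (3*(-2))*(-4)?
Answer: -656823025/112381 ≈ -5844.6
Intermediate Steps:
q = 21/5 (q = -⅗ + ((3*(-2))*(-4))/5 = -⅗ + (-6*(-4))/5 = -⅗ + (⅕)*24 = -⅗ + 24/5 = 21/5 ≈ 4.2000)
K(n, N) = -41/5 (K(n, N) = -1*21/5 - 4 = -21/5 - 4 = -41/5)
u = -2741 (u = -2835 + 94 = -2741)
47958/K(137, -153) - 10765/u = 47958/(-41/5) - 10765/(-2741) = 47958*(-5/41) - 10765*(-1/2741) = -239790/41 + 10765/2741 = -656823025/112381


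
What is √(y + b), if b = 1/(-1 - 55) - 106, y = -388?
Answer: I*√387310/28 ≈ 22.227*I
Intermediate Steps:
b = -5937/56 (b = 1/(-56) - 106 = -1/56 - 106 = -5937/56 ≈ -106.02)
√(y + b) = √(-388 - 5937/56) = √(-27665/56) = I*√387310/28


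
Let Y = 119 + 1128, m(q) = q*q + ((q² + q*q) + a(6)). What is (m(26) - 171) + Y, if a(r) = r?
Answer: 3110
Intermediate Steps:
m(q) = 6 + 3*q² (m(q) = q*q + ((q² + q*q) + 6) = q² + ((q² + q²) + 6) = q² + (2*q² + 6) = q² + (6 + 2*q²) = 6 + 3*q²)
Y = 1247
(m(26) - 171) + Y = ((6 + 3*26²) - 171) + 1247 = ((6 + 3*676) - 171) + 1247 = ((6 + 2028) - 171) + 1247 = (2034 - 171) + 1247 = 1863 + 1247 = 3110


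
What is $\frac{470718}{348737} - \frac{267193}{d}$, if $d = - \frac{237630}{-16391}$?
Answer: $- \frac{1527202920466891}{82870373310} \approx -18429.0$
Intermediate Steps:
$d = \frac{237630}{16391}$ ($d = \left(-237630\right) \left(- \frac{1}{16391}\right) = \frac{237630}{16391} \approx 14.498$)
$\frac{470718}{348737} - \frac{267193}{d} = \frac{470718}{348737} - \frac{267193}{\frac{237630}{16391}} = 470718 \cdot \frac{1}{348737} - \frac{4379560463}{237630} = \frac{470718}{348737} - \frac{4379560463}{237630} = - \frac{1527202920466891}{82870373310}$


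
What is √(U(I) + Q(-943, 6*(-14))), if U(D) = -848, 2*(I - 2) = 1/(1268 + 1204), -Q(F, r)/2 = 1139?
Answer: I*√3126 ≈ 55.911*I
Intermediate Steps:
Q(F, r) = -2278 (Q(F, r) = -2*1139 = -2278)
I = 9889/4944 (I = 2 + 1/(2*(1268 + 1204)) = 2 + (½)/2472 = 2 + (½)*(1/2472) = 2 + 1/4944 = 9889/4944 ≈ 2.0002)
√(U(I) + Q(-943, 6*(-14))) = √(-848 - 2278) = √(-3126) = I*√3126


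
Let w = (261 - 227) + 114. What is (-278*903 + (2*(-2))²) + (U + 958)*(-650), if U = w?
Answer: -969918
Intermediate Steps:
w = 148 (w = 34 + 114 = 148)
U = 148
(-278*903 + (2*(-2))²) + (U + 958)*(-650) = (-278*903 + (2*(-2))²) + (148 + 958)*(-650) = (-251034 + (-4)²) + 1106*(-650) = (-251034 + 16) - 718900 = -251018 - 718900 = -969918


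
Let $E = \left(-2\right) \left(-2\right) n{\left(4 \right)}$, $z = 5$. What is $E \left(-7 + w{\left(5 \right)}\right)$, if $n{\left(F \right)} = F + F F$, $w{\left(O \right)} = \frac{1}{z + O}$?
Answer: $-552$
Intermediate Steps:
$w{\left(O \right)} = \frac{1}{5 + O}$
$n{\left(F \right)} = F + F^{2}$
$E = 80$ ($E = \left(-2\right) \left(-2\right) 4 \left(1 + 4\right) = 4 \cdot 4 \cdot 5 = 4 \cdot 20 = 80$)
$E \left(-7 + w{\left(5 \right)}\right) = 80 \left(-7 + \frac{1}{5 + 5}\right) = 80 \left(-7 + \frac{1}{10}\right) = 80 \left(- \frac{69}{10}\right) = -552$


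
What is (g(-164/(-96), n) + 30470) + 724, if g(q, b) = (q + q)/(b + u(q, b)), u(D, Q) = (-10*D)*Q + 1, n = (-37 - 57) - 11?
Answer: 632520779/20277 ≈ 31194.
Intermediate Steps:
n = -105 (n = -94 - 11 = -105)
u(D, Q) = 1 - 10*D*Q (u(D, Q) = -10*D*Q + 1 = 1 - 10*D*Q)
g(q, b) = 2*q/(1 + b - 10*b*q) (g(q, b) = (q + q)/(b + (1 - 10*q*b)) = (2*q)/(b + (1 - 10*b*q)) = (2*q)/(1 + b - 10*b*q) = 2*q/(1 + b - 10*b*q))
(g(-164/(-96), n) + 30470) + 724 = (2*(-164/(-96))/(1 - 105 - 10*(-105)*(-164/(-96))) + 30470) + 724 = (2*(-164*(-1/96))/(1 - 105 - 10*(-105)*(-164*(-1/96))) + 30470) + 724 = (2*(41/24)/(1 - 105 - 10*(-105)*41/24) + 30470) + 724 = (2*(41/24)/(1 - 105 + 7175/4) + 30470) + 724 = (2*(41/24)/(6759/4) + 30470) + 724 = (2*(41/24)*(4/6759) + 30470) + 724 = (41/20277 + 30470) + 724 = 617840231/20277 + 724 = 632520779/20277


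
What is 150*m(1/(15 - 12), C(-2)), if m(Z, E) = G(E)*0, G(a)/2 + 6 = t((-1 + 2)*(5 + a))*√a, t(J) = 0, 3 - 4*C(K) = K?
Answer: 0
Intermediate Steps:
C(K) = ¾ - K/4
G(a) = -12 (G(a) = -12 + 2*(0*√a) = -12 + 2*0 = -12 + 0 = -12)
m(Z, E) = 0 (m(Z, E) = -12*0 = 0)
150*m(1/(15 - 12), C(-2)) = 150*0 = 0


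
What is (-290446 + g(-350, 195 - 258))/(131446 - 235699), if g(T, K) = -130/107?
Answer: 10359284/3718357 ≈ 2.7860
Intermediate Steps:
g(T, K) = -130/107 (g(T, K) = -130*1/107 = -130/107)
(-290446 + g(-350, 195 - 258))/(131446 - 235699) = (-290446 - 130/107)/(131446 - 235699) = -31077852/107/(-104253) = -31077852/107*(-1/104253) = 10359284/3718357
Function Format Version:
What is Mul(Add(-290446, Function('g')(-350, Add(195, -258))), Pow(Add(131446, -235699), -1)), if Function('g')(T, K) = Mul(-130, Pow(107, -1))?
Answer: Rational(10359284, 3718357) ≈ 2.7860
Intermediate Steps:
Function('g')(T, K) = Rational(-130, 107) (Function('g')(T, K) = Mul(-130, Rational(1, 107)) = Rational(-130, 107))
Mul(Add(-290446, Function('g')(-350, Add(195, -258))), Pow(Add(131446, -235699), -1)) = Mul(Add(-290446, Rational(-130, 107)), Pow(Add(131446, -235699), -1)) = Mul(Rational(-31077852, 107), Pow(-104253, -1)) = Mul(Rational(-31077852, 107), Rational(-1, 104253)) = Rational(10359284, 3718357)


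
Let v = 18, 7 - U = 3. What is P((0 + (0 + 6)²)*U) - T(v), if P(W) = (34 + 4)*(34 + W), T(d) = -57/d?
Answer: 40603/6 ≈ 6767.2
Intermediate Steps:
U = 4 (U = 7 - 1*3 = 7 - 3 = 4)
P(W) = 1292 + 38*W (P(W) = 38*(34 + W) = 1292 + 38*W)
P((0 + (0 + 6)²)*U) - T(v) = (1292 + 38*((0 + (0 + 6)²)*4)) - (-57)/18 = (1292 + 38*((0 + 6²)*4)) - (-57)/18 = (1292 + 38*((0 + 36)*4)) - 1*(-19/6) = (1292 + 38*(36*4)) + 19/6 = (1292 + 38*144) + 19/6 = (1292 + 5472) + 19/6 = 6764 + 19/6 = 40603/6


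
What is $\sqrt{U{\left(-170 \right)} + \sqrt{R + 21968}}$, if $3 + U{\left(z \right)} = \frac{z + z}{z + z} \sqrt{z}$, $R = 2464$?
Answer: $\sqrt{-3 + 4 \sqrt{1527} + i \sqrt{170}} \approx 12.393 + 0.52604 i$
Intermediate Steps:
$U{\left(z \right)} = -3 + \sqrt{z}$ ($U{\left(z \right)} = -3 + \frac{z + z}{z + z} \sqrt{z} = -3 + \frac{2 z}{2 z} \sqrt{z} = -3 + 2 z \frac{1}{2 z} \sqrt{z} = -3 + 1 \sqrt{z} = -3 + \sqrt{z}$)
$\sqrt{U{\left(-170 \right)} + \sqrt{R + 21968}} = \sqrt{\left(-3 + \sqrt{-170}\right) + \sqrt{2464 + 21968}} = \sqrt{\left(-3 + i \sqrt{170}\right) + \sqrt{24432}} = \sqrt{\left(-3 + i \sqrt{170}\right) + 4 \sqrt{1527}} = \sqrt{-3 + 4 \sqrt{1527} + i \sqrt{170}}$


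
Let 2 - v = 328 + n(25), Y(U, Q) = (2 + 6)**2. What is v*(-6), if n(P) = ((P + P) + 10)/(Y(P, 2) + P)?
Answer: 174444/89 ≈ 1960.0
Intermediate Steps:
Y(U, Q) = 64 (Y(U, Q) = 8**2 = 64)
n(P) = (10 + 2*P)/(64 + P) (n(P) = ((P + P) + 10)/(64 + P) = (2*P + 10)/(64 + P) = (10 + 2*P)/(64 + P))
v = -29074/89 (v = 2 - (328 + 2*(5 + 25)/(64 + 25)) = 2 - (328 + 2*30/89) = 2 - (328 + 2*(1/89)*30) = 2 - (328 + 60/89) = 2 - 1*29252/89 = 2 - 29252/89 = -29074/89 ≈ -326.67)
v*(-6) = -29074/89*(-6) = 174444/89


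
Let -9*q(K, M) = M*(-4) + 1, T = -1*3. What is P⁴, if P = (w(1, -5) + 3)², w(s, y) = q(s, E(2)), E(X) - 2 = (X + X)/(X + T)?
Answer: 256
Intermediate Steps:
T = -3
E(X) = 2 + 2*X/(-3 + X) (E(X) = 2 + (X + X)/(X - 3) = 2 + (2*X)/(-3 + X) = 2 + 2*X/(-3 + X))
q(K, M) = -⅑ + 4*M/9 (q(K, M) = -(M*(-4) + 1)/9 = -(-4*M + 1)/9 = -(1 - 4*M)/9 = -⅑ + 4*M/9)
w(s, y) = -1 (w(s, y) = -⅑ + 4*(2*(-3 + 2*2)/(-3 + 2))/9 = -⅑ + 4*(2*(-3 + 4)/(-1))/9 = -⅑ + 4*(2*(-1)*1)/9 = -⅑ + (4/9)*(-2) = -⅑ - 8/9 = -1)
P = 4 (P = (-1 + 3)² = 2² = 4)
P⁴ = 4⁴ = 256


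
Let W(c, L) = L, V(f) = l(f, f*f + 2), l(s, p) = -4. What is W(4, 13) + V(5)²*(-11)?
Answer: -163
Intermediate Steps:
V(f) = -4
W(4, 13) + V(5)²*(-11) = 13 + (-4)²*(-11) = 13 + 16*(-11) = 13 - 176 = -163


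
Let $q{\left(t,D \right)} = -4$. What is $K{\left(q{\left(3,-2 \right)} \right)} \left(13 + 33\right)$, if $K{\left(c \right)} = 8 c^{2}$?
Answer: $5888$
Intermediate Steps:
$K{\left(q{\left(3,-2 \right)} \right)} \left(13 + 33\right) = 8 \left(-4\right)^{2} \left(13 + 33\right) = 8 \cdot 16 \cdot 46 = 128 \cdot 46 = 5888$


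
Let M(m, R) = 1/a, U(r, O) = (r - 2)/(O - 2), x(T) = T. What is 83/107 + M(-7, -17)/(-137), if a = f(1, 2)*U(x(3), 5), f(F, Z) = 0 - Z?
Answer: 23063/29318 ≈ 0.78665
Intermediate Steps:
f(F, Z) = -Z
U(r, O) = (-2 + r)/(-2 + O)
a = -2/3 (a = (-1*2)*((-2 + 3)/(-2 + 5)) = -2/3 ≈ -0.66667)
M(m, R) = -3/2 (M(m, R) = 1/(-2/3) = -3/2)
83/107 + M(-7, -17)/(-137) = 83/107 - 3/2/(-137) = 83*(1/107) - 3/2*(-1/137) = 83/107 + 3/274 = 23063/29318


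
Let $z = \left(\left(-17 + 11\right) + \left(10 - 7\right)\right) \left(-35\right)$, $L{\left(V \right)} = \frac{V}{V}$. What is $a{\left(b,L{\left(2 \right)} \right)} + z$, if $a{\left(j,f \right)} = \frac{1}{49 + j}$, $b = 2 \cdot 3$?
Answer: $\frac{5776}{55} \approx 105.02$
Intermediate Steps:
$L{\left(V \right)} = 1$
$b = 6$
$z = 105$ ($z = \left(-6 + 3\right) \left(-35\right) = \left(-3\right) \left(-35\right) = 105$)
$a{\left(b,L{\left(2 \right)} \right)} + z = \frac{1}{49 + 6} + 105 = \frac{1}{55} + 105 = \frac{5776}{55}$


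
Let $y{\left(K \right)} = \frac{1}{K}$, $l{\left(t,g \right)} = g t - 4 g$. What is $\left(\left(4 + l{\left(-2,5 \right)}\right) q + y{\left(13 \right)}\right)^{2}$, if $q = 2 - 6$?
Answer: $\frac{1830609}{169} \approx 10832.0$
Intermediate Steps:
$l{\left(t,g \right)} = - 4 g + g t$
$q = -4$ ($q = 2 - 6 = -4$)
$\left(\left(4 + l{\left(-2,5 \right)}\right) q + y{\left(13 \right)}\right)^{2} = \left(\left(4 + 5 \left(-4 - 2\right)\right) \left(-4\right) + \frac{1}{13}\right)^{2} = \left(\left(4 + 5 \left(-6\right)\right) \left(-4\right) + \frac{1}{13}\right)^{2} = \left(\left(4 - 30\right) \left(-4\right) + \frac{1}{13}\right)^{2} = \left(\left(-26\right) \left(-4\right) + \frac{1}{13}\right)^{2} = \left(104 + \frac{1}{13}\right)^{2} = \left(\frac{1353}{13}\right)^{2} = \frac{1830609}{169}$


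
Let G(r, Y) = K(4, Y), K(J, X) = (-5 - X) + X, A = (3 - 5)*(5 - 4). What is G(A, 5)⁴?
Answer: 625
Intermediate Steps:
A = -2 (A = -2*1 = -2)
K(J, X) = -5
G(r, Y) = -5
G(A, 5)⁴ = (-5)⁴ = 625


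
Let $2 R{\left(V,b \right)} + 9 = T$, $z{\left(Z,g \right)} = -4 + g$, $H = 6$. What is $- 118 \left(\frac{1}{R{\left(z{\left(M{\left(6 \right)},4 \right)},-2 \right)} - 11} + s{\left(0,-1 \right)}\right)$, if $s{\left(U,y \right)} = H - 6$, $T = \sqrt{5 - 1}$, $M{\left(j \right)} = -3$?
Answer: $\frac{236}{29} \approx 8.1379$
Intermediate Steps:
$T = 2$ ($T = \sqrt{4} = 2$)
$s{\left(U,y \right)} = 0$ ($s{\left(U,y \right)} = 6 - 6 = 0$)
$R{\left(V,b \right)} = - \frac{7}{2}$ ($R{\left(V,b \right)} = - \frac{9}{2} + \frac{1}{2} \cdot 2 = - \frac{9}{2} + 1 = - \frac{7}{2}$)
$- 118 \left(\frac{1}{R{\left(z{\left(M{\left(6 \right)},4 \right)},-2 \right)} - 11} + s{\left(0,-1 \right)}\right) = - 118 \left(\frac{1}{- \frac{7}{2} - 11} + 0\right) = - 118 \left(\frac{1}{- \frac{29}{2}} + 0\right) = - 118 \left(- \frac{2}{29} + 0\right) = \left(-118\right) \left(- \frac{2}{29}\right) = \frac{236}{29}$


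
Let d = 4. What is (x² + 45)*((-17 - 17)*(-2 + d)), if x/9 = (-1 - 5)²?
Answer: -7141428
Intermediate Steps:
x = 324 (x = 9*(-1 - 5)² = 9*(-6)² = 9*36 = 324)
(x² + 45)*((-17 - 17)*(-2 + d)) = (324² + 45)*((-17 - 17)*(-2 + 4)) = (104976 + 45)*(-34*2) = 105021*(-68) = -7141428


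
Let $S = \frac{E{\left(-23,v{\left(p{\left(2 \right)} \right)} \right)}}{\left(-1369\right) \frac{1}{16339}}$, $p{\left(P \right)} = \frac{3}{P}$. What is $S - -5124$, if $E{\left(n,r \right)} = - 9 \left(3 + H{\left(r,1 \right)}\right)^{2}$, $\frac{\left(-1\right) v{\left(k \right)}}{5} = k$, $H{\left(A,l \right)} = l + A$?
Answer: $\frac{35264523}{5476} \approx 6439.8$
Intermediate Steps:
$H{\left(A,l \right)} = A + l$
$v{\left(k \right)} = - 5 k$
$E{\left(n,r \right)} = - 9 \left(4 + r\right)^{2}$ ($E{\left(n,r \right)} = - 9 \left(3 + \left(r + 1\right)\right)^{2} = - 9 \left(3 + \left(1 + r\right)\right)^{2} = - 9 \left(4 + r\right)^{2}$)
$S = \frac{7205499}{5476}$ ($S = \frac{\left(-9\right) \left(4 - 5 \cdot \frac{3}{2}\right)^{2}}{\left(-1369\right) \frac{1}{16339}} = \frac{\left(-9\right) \left(4 - 5 \cdot 3 \cdot \frac{1}{2}\right)^{2}}{\left(-1369\right) \frac{1}{16339}} = \frac{\left(-9\right) \left(4 - \frac{15}{2}\right)^{2}}{- \frac{1369}{16339}} = - 9 \left(4 - \frac{15}{2}\right)^{2} \left(- \frac{16339}{1369}\right) = - 9 \left(- \frac{7}{2}\right)^{2} \left(- \frac{16339}{1369}\right) = \left(-9\right) \frac{49}{4} \left(- \frac{16339}{1369}\right) = \left(- \frac{441}{4}\right) \left(- \frac{16339}{1369}\right) = \frac{7205499}{5476} \approx 1315.8$)
$S - -5124 = \frac{7205499}{5476} - -5124 = \frac{7205499}{5476} + 5124 = \frac{35264523}{5476}$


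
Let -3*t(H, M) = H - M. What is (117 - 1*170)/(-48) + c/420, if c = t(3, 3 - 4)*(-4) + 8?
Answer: 1145/1008 ≈ 1.1359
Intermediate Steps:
t(H, M) = -H/3 + M/3 (t(H, M) = -(H - M)/3 = -H/3 + M/3)
c = 40/3 (c = (-⅓*3 + (3 - 4)/3)*(-4) + 8 = (-1 + (⅓)*(-1))*(-4) + 8 = (-1 - ⅓)*(-4) + 8 = -4/3*(-4) + 8 = 16/3 + 8 = 40/3 ≈ 13.333)
(117 - 1*170)/(-48) + c/420 = (117 - 1*170)/(-48) + (40/3)/420 = (117 - 170)*(-1/48) + (40/3)*(1/420) = -53*(-1/48) + 2/63 = 53/48 + 2/63 = 1145/1008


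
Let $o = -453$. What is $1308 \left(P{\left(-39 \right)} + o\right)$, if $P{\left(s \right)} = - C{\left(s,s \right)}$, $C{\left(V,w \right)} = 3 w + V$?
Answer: $-388476$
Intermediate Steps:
$C{\left(V,w \right)} = V + 3 w$
$P{\left(s \right)} = - 4 s$ ($P{\left(s \right)} = - (s + 3 s) = - 4 s$)
$1308 \left(P{\left(-39 \right)} + o\right) = 1308 \left(\left(-4\right) \left(-39\right) - 453\right) = 1308 \left(156 - 453\right) = 1308 \left(-297\right) = -388476$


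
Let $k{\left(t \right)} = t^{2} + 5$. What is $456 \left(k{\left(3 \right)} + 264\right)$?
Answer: $126768$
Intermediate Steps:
$k{\left(t \right)} = 5 + t^{2}$
$456 \left(k{\left(3 \right)} + 264\right) = 456 \left(\left(5 + 3^{2}\right) + 264\right) = 456 \left(\left(5 + 9\right) + 264\right) = 456 \left(14 + 264\right) = 456 \cdot 278 = 126768$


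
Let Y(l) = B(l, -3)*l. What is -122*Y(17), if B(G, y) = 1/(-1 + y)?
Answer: 1037/2 ≈ 518.50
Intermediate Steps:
Y(l) = -l/4 (Y(l) = l/(-1 - 3) = l/(-4) = -l/4)
-122*Y(17) = -(-61)*17/2 = -122*(-17/4) = 1037/2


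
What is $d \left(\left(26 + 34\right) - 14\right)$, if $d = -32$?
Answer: $-1472$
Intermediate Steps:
$d \left(\left(26 + 34\right) - 14\right) = - 32 \left(\left(26 + 34\right) - 14\right) = - 32 \left(60 - 14\right) = \left(-32\right) 46 = -1472$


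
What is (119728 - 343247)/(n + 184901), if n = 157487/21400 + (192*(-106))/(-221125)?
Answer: -42308346877000/35000026376827 ≈ -1.2088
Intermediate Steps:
n = 1410393827/189283000 (n = 157487*(1/21400) - 20352*(-1/221125) = 157487/21400 + 20352/221125 = 1410393827/189283000 ≈ 7.4512)
(119728 - 343247)/(n + 184901) = (119728 - 343247)/(1410393827/189283000 + 184901) = -223519/35000026376827/189283000 = -223519*189283000/35000026376827 = -42308346877000/35000026376827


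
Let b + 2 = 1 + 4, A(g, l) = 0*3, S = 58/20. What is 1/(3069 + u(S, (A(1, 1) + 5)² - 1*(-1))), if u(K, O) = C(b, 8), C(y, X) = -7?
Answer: 1/3062 ≈ 0.00032658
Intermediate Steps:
S = 29/10 (S = 58*(1/20) = 29/10 ≈ 2.9000)
A(g, l) = 0
b = 3 (b = -2 + (1 + 4) = -2 + 5 = 3)
u(K, O) = -7
1/(3069 + u(S, (A(1, 1) + 5)² - 1*(-1))) = 1/(3069 - 7) = 1/3062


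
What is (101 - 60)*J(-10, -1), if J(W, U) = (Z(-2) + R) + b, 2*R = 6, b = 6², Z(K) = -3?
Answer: 1476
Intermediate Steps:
b = 36
R = 3 (R = (½)*6 = 3)
J(W, U) = 36 (J(W, U) = (-3 + 3) + 36 = 0 + 36 = 36)
(101 - 60)*J(-10, -1) = (101 - 60)*36 = 41*36 = 1476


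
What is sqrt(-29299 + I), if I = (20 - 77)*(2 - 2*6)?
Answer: I*sqrt(28729) ≈ 169.5*I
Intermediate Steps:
I = 570 (I = -57*(2 - 12) = -57*(-10) = 570)
sqrt(-29299 + I) = sqrt(-29299 + 570) = sqrt(-28729) = I*sqrt(28729)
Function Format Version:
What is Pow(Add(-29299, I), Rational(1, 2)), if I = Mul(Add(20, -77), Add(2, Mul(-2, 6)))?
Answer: Mul(I, Pow(28729, Rational(1, 2))) ≈ Mul(169.50, I)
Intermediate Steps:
I = 570 (I = Mul(-57, Add(2, -12)) = Mul(-57, -10) = 570)
Pow(Add(-29299, I), Rational(1, 2)) = Pow(Add(-29299, 570), Rational(1, 2)) = Pow(-28729, Rational(1, 2)) = Mul(I, Pow(28729, Rational(1, 2)))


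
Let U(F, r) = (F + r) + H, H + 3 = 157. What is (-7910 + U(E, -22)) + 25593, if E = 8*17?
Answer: 17951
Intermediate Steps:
H = 154 (H = -3 + 157 = 154)
E = 136
U(F, r) = 154 + F + r (U(F, r) = (F + r) + 154 = 154 + F + r)
(-7910 + U(E, -22)) + 25593 = (-7910 + (154 + 136 - 22)) + 25593 = (-7910 + 268) + 25593 = -7642 + 25593 = 17951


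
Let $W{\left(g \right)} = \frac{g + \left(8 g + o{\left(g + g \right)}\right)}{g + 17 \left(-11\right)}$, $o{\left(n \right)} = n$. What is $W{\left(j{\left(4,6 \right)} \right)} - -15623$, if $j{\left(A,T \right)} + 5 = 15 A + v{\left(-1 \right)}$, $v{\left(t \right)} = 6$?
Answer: $\frac{1967827}{126} \approx 15618.0$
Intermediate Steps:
$j{\left(A,T \right)} = 1 + 15 A$ ($j{\left(A,T \right)} = -5 + \left(15 A + 6\right) = -5 + \left(6 + 15 A\right) = 1 + 15 A$)
$W{\left(g \right)} = \frac{11 g}{-187 + g}$ ($W{\left(g \right)} = \frac{g + \left(8 g + \left(g + g\right)\right)}{g + 17 \left(-11\right)} = \frac{g + \left(8 g + 2 g\right)}{g - 187} = \frac{g + 10 g}{-187 + g} = \frac{11 g}{-187 + g}$)
$W{\left(j{\left(4,6 \right)} \right)} - -15623 = \frac{11 \left(1 + 15 \cdot 4\right)}{-187 + \left(1 + 15 \cdot 4\right)} - -15623 = \frac{11 \left(1 + 60\right)}{-187 + \left(1 + 60\right)} + 15623 = 11 \cdot 61 \frac{1}{-187 + 61} + 15623 = 11 \cdot 61 \frac{1}{-126} + 15623 = 11 \cdot 61 \left(- \frac{1}{126}\right) + 15623 = - \frac{671}{126} + 15623 = \frac{1967827}{126}$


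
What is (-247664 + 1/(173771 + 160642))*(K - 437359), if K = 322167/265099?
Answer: 9602647469530080541394/88652551887 ≈ 1.0832e+11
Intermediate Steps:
K = 322167/265099 (K = 322167*(1/265099) = 322167/265099 ≈ 1.2153)
(-247664 + 1/(173771 + 160642))*(K - 437359) = (-247664 + 1/(173771 + 160642))*(322167/265099 - 437359) = (-247664 + 1/334413)*(-115943111374/265099) = -82822061231/334413*(-115943111374/265099) = 9602647469530080541394/88652551887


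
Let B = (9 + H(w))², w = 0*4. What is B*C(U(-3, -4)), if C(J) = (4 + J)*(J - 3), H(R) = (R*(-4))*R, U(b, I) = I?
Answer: 0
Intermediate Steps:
w = 0
H(R) = -4*R² (H(R) = (-4*R)*R = -4*R²)
B = 81 (B = (9 - 4*0²)² = (9 - 4*0)² = (9 + 0)² = 9² = 81)
C(J) = (-3 + J)*(4 + J) (C(J) = (4 + J)*(-3 + J) = (-3 + J)*(4 + J))
B*C(U(-3, -4)) = 81*(-12 - 4 + (-4)²) = 81*(-12 - 4 + 16) = 81*0 = 0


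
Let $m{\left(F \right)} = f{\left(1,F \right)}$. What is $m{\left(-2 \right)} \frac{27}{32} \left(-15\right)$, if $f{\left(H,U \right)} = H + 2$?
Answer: $- \frac{1215}{32} \approx -37.969$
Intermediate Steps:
$f{\left(H,U \right)} = 2 + H$
$m{\left(F \right)} = 3$ ($m{\left(F \right)} = 2 + 1 = 3$)
$m{\left(-2 \right)} \frac{27}{32} \left(-15\right) = 3 \cdot \frac{27}{32} \left(-15\right) = \frac{81}{32} \left(-15\right) = - \frac{1215}{32}$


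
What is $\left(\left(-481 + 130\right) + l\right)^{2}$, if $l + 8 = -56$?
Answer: $172225$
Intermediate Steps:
$l = -64$ ($l = -8 - 56 = -64$)
$\left(\left(-481 + 130\right) + l\right)^{2} = \left(\left(-481 + 130\right) - 64\right)^{2} = \left(-351 - 64\right)^{2} = \left(-415\right)^{2} = 172225$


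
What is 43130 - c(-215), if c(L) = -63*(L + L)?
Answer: 16040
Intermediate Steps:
c(L) = -126*L
43130 - c(-215) = 43130 - (-126)*(-215) = 43130 - 1*27090 = 43130 - 27090 = 16040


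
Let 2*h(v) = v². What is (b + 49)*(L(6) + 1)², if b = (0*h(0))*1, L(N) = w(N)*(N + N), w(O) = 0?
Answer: 49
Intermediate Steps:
h(v) = v²/2
L(N) = 0 (L(N) = 0*(N + N) = 0*(2*N) = 0)
b = 0 (b = (0*((½)*0²))*1 = (0*((½)*0))*1 = (0*0)*1 = 0*1 = 0)
(b + 49)*(L(6) + 1)² = (0 + 49)*(0 + 1)² = 49*1² = 49*1 = 49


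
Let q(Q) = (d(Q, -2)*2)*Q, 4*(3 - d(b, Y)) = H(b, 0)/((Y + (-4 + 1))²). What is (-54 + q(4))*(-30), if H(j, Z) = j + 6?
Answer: 924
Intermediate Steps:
H(j, Z) = 6 + j
d(b, Y) = 3 - (6 + b)/(4*(-3 + Y)²) (d(b, Y) = 3 - (6 + b)/(4*((Y + (-4 + 1))²)) = 3 - (6 + b)/(4*((Y - 3)²)) = 3 - (6 + b)/(4*((-3 + Y)²)) = 3 - (6 + b)/(4*(-3 + Y)²))
q(Q) = Q*(147/25 - Q/50) (q(Q) = (((-6 - Q + 12*(-3 - 2)²)/(4*(-3 - 2)²))*2)*Q = (((¼)*(-6 - Q + 12*(-5)²)/(-5)²)*2)*Q = (((¼)*(1/25)*(-6 - Q + 12*25))*2)*Q = (((¼)*(1/25)*(-6 - Q + 300))*2)*Q = (((¼)*(1/25)*(294 - Q))*2)*Q = ((147/50 - Q/100)*2)*Q = (147/25 - Q/50)*Q = Q*(147/25 - Q/50))
(-54 + q(4))*(-30) = (-54 + (1/50)*4*(294 - 1*4))*(-30) = (-54 + (1/50)*4*(294 - 4))*(-30) = (-54 + (1/50)*4*290)*(-30) = (-54 + 116/5)*(-30) = -154/5*(-30) = 924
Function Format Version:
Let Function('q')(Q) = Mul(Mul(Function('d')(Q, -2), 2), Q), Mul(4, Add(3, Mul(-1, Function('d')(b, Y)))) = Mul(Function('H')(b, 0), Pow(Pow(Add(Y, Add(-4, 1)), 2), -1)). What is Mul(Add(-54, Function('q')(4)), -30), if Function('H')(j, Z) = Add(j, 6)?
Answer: 924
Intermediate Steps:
Function('H')(j, Z) = Add(6, j)
Function('d')(b, Y) = Add(3, Mul(Rational(-1, 4), Pow(Add(-3, Y), -2), Add(6, b))) (Function('d')(b, Y) = Add(3, Mul(Rational(-1, 4), Mul(Add(6, b), Pow(Pow(Add(Y, Add(-4, 1)), 2), -1)))) = Add(3, Mul(Rational(-1, 4), Mul(Add(6, b), Pow(Pow(Add(Y, -3), 2), -1)))) = Add(3, Mul(Rational(-1, 4), Mul(Add(6, b), Pow(Pow(Add(-3, Y), 2), -1)))) = Add(3, Mul(Rational(-1, 4), Mul(Add(6, b), Pow(Add(-3, Y), -2)))) = Add(3, Mul(Rational(-1, 4), Mul(Pow(Add(-3, Y), -2), Add(6, b)))) = Add(3, Mul(Rational(-1, 4), Pow(Add(-3, Y), -2), Add(6, b))))
Function('q')(Q) = Mul(Q, Add(Rational(147, 25), Mul(Rational(-1, 50), Q))) (Function('q')(Q) = Mul(Mul(Mul(Rational(1, 4), Pow(Add(-3, -2), -2), Add(-6, Mul(-1, Q), Mul(12, Pow(Add(-3, -2), 2)))), 2), Q) = Mul(Mul(Mul(Rational(1, 4), Pow(-5, -2), Add(-6, Mul(-1, Q), Mul(12, Pow(-5, 2)))), 2), Q) = Mul(Mul(Mul(Rational(1, 4), Rational(1, 25), Add(-6, Mul(-1, Q), Mul(12, 25))), 2), Q) = Mul(Mul(Mul(Rational(1, 4), Rational(1, 25), Add(-6, Mul(-1, Q), 300)), 2), Q) = Mul(Mul(Mul(Rational(1, 4), Rational(1, 25), Add(294, Mul(-1, Q))), 2), Q) = Mul(Mul(Add(Rational(147, 50), Mul(Rational(-1, 100), Q)), 2), Q) = Mul(Add(Rational(147, 25), Mul(Rational(-1, 50), Q)), Q) = Mul(Q, Add(Rational(147, 25), Mul(Rational(-1, 50), Q))))
Mul(Add(-54, Function('q')(4)), -30) = Mul(Add(-54, Mul(Rational(1, 50), 4, Add(294, Mul(-1, 4)))), -30) = Mul(Add(-54, Mul(Rational(1, 50), 4, Add(294, -4))), -30) = Mul(Add(-54, Mul(Rational(1, 50), 4, 290)), -30) = Mul(Add(-54, Rational(116, 5)), -30) = Mul(Rational(-154, 5), -30) = 924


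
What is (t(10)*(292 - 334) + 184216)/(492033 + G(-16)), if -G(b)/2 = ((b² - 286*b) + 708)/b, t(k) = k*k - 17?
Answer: 361460/985451 ≈ 0.36680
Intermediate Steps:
t(k) = -17 + k² (t(k) = k² - 17 = -17 + k²)
G(b) = -2*(708 + b² - 286*b)/b (G(b) = -2*((b² - 286*b) + 708)/b = -2*(708 + b² - 286*b)/b)
(t(10)*(292 - 334) + 184216)/(492033 + G(-16)) = ((-17 + 10²)*(292 - 334) + 184216)/(492033 + (572 - 1416/(-16) - 2*(-16))) = ((-17 + 100)*(-42) + 184216)/(492033 + (572 - 1416*(-1/16) + 32)) = (83*(-42) + 184216)/(492033 + (572 + 177/2 + 32)) = (-3486 + 184216)/(492033 + 1385/2) = 180730/(985451/2) = 180730*(2/985451) = 361460/985451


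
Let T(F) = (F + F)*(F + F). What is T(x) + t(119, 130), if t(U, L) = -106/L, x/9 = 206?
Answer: 893702107/65 ≈ 1.3749e+7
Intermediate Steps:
x = 1854 (x = 9*206 = 1854)
T(F) = 4*F² (T(F) = (2*F)*(2*F) = 4*F²)
T(x) + t(119, 130) = 4*1854² - 106/130 = 4*3437316 - 106*1/130 = 13749264 - 53/65 = 893702107/65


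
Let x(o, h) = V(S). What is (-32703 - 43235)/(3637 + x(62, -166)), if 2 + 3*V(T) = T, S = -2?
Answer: -227814/10907 ≈ -20.887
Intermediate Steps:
V(T) = -⅔ + T/3
x(o, h) = -4/3 (x(o, h) = -⅔ + (⅓)*(-2) = -⅔ - ⅔ = -4/3)
(-32703 - 43235)/(3637 + x(62, -166)) = (-32703 - 43235)/(3637 - 4/3) = -75938/10907/3 = -75938*3/10907 = -227814/10907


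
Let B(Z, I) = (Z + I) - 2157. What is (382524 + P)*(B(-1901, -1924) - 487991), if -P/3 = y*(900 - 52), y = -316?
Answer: -586063398444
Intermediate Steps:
B(Z, I) = -2157 + I + Z (B(Z, I) = (I + Z) - 2157 = -2157 + I + Z)
P = 803904 (P = -(-948)*(900 - 52) = -(-948)*848 = -3*(-267968) = 803904)
(382524 + P)*(B(-1901, -1924) - 487991) = (382524 + 803904)*((-2157 - 1924 - 1901) - 487991) = 1186428*(-5982 - 487991) = 1186428*(-493973) = -586063398444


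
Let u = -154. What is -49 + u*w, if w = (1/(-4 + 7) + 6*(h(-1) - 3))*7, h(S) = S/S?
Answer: 37583/3 ≈ 12528.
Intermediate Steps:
h(S) = 1
w = -245/3 (w = (1/(-4 + 7) + 6*(1 - 3))*7 = (1/3 + 6*(-2))*7 = (⅓ - 12)*7 = -35/3*7 = -245/3 ≈ -81.667)
-49 + u*w = -49 - 154*(-245/3) = -49 + 37730/3 = 37583/3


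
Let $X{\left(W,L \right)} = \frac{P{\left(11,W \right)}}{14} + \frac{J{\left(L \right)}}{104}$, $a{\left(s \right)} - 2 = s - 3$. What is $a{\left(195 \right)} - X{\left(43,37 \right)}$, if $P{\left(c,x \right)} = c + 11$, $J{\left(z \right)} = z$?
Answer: $\frac{139829}{728} \approx 192.07$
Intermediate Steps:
$a{\left(s \right)} = -1 + s$ ($a{\left(s \right)} = 2 + \left(s - 3\right) = 2 + \left(-3 + s\right) = -1 + s$)
$P{\left(c,x \right)} = 11 + c$
$X{\left(W,L \right)} = \frac{11}{7} + \frac{L}{104}$ ($X{\left(W,L \right)} = \frac{11 + 11}{14} + \frac{L}{104} = 22 \cdot \frac{1}{14} + L \frac{1}{104} = \frac{11}{7} + \frac{L}{104}$)
$a{\left(195 \right)} - X{\left(43,37 \right)} = \left(-1 + 195\right) - \left(\frac{11}{7} + \frac{1}{104} \cdot 37\right) = 194 - \left(\frac{11}{7} + \frac{37}{104}\right) = 194 - \frac{1403}{728} = \frac{139829}{728}$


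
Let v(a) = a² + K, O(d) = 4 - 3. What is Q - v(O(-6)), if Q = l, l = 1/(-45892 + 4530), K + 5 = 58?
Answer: -2233549/41362 ≈ -54.000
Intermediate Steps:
K = 53 (K = -5 + 58 = 53)
O(d) = 1
l = -1/41362 (l = 1/(-41362) = -1/41362 ≈ -2.4177e-5)
Q = -1/41362 ≈ -2.4177e-5
v(a) = 53 + a² (v(a) = a² + 53 = 53 + a²)
Q - v(O(-6)) = -1/41362 - (53 + 1²) = -1/41362 - (53 + 1) = -1/41362 - 1*54 = -1/41362 - 54 = -2233549/41362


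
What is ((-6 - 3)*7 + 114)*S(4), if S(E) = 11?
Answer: 561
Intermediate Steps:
((-6 - 3)*7 + 114)*S(4) = ((-6 - 3)*7 + 114)*11 = (-9*7 + 114)*11 = (-63 + 114)*11 = 51*11 = 561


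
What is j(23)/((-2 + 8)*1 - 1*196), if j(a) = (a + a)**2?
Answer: -1058/95 ≈ -11.137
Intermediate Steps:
j(a) = 4*a**2 (j(a) = (2*a)**2 = 4*a**2)
j(23)/((-2 + 8)*1 - 1*196) = (4*23**2)/((-2 + 8)*1 - 1*196) = (4*529)/(6*1 - 196) = 2116/(6 - 196) = 2116/(-190) = 2116*(-1/190) = -1058/95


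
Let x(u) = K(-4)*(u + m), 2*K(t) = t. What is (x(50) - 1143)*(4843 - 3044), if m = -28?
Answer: -2135413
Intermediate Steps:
K(t) = t/2
x(u) = 56 - 2*u (x(u) = ((1/2)*(-4))*(u - 28) = -2*(-28 + u) = 56 - 2*u)
(x(50) - 1143)*(4843 - 3044) = ((56 - 2*50) - 1143)*(4843 - 3044) = ((56 - 100) - 1143)*1799 = (-44 - 1143)*1799 = -1187*1799 = -2135413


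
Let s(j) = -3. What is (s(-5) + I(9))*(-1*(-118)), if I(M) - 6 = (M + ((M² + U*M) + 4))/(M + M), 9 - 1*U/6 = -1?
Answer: 40592/9 ≈ 4510.2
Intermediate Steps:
U = 60 (U = 54 - 6*(-1) = 54 + 6 = 60)
I(M) = 6 + (4 + M² + 61*M)/(2*M) (I(M) = 6 + (M + ((M² + 60*M) + 4))/(M + M) = 6 + (M + (4 + M² + 60*M))/((2*M)) = 6 + (4 + M² + 61*M)*(1/(2*M)) = 6 + (4 + M² + 61*M)/(2*M))
(s(-5) + I(9))*(-1*(-118)) = (-3 + (½)*(4 + 9*(73 + 9))/9)*(-1*(-118)) = (-3 + (½)*(⅑)*(4 + 9*82))*118 = (-3 + (½)*(⅑)*(4 + 738))*118 = (-3 + (½)*(⅑)*742)*118 = (-3 + 371/9)*118 = (344/9)*118 = 40592/9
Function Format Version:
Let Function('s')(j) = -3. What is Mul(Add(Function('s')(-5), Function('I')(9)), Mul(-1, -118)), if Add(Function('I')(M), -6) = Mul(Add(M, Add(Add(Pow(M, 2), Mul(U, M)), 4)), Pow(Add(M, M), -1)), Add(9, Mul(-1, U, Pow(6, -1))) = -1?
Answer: Rational(40592, 9) ≈ 4510.2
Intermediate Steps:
U = 60 (U = Add(54, Mul(-6, -1)) = Add(54, 6) = 60)
Function('I')(M) = Add(6, Mul(Rational(1, 2), Pow(M, -1), Add(4, Pow(M, 2), Mul(61, M)))) (Function('I')(M) = Add(6, Mul(Add(M, Add(Add(Pow(M, 2), Mul(60, M)), 4)), Pow(Add(M, M), -1))) = Add(6, Mul(Add(M, Add(4, Pow(M, 2), Mul(60, M))), Pow(Mul(2, M), -1))) = Add(6, Mul(Add(4, Pow(M, 2), Mul(61, M)), Mul(Rational(1, 2), Pow(M, -1)))) = Add(6, Mul(Rational(1, 2), Pow(M, -1), Add(4, Pow(M, 2), Mul(61, M)))))
Mul(Add(Function('s')(-5), Function('I')(9)), Mul(-1, -118)) = Mul(Add(-3, Mul(Rational(1, 2), Pow(9, -1), Add(4, Mul(9, Add(73, 9))))), Mul(-1, -118)) = Mul(Add(-3, Mul(Rational(1, 2), Rational(1, 9), Add(4, Mul(9, 82)))), 118) = Mul(Add(-3, Mul(Rational(1, 2), Rational(1, 9), Add(4, 738))), 118) = Mul(Add(-3, Mul(Rational(1, 2), Rational(1, 9), 742)), 118) = Mul(Add(-3, Rational(371, 9)), 118) = Mul(Rational(344, 9), 118) = Rational(40592, 9)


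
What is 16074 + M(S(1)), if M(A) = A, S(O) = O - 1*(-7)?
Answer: 16082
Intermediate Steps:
S(O) = 7 + O (S(O) = O + 7 = 7 + O)
16074 + M(S(1)) = 16074 + (7 + 1) = 16074 + 8 = 16082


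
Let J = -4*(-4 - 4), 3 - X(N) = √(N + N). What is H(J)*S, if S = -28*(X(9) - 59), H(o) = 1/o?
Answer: 49 + 21*√2/8 ≈ 52.712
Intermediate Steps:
X(N) = 3 - √2*√N (X(N) = 3 - √(N + N) = 3 - √(2*N) = 3 - √2*√N)
J = 32 (J = -4*(-8) = 32)
H(o) = 1/o
S = 1568 + 84*√2 (S = -28*((3 - √2*√9) - 59) = -28*((3 - 1*√2*3) - 59) = -28*((3 - 3*√2) - 59) = -28*(-56 - 3*√2) = 1568 + 84*√2 ≈ 1686.8)
H(J)*S = (1568 + 84*√2)/32 = 49 + 21*√2/8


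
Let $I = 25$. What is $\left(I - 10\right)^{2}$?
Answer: $225$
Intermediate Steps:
$\left(I - 10\right)^{2} = \left(25 - 10\right)^{2} = 15^{2} = 225$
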